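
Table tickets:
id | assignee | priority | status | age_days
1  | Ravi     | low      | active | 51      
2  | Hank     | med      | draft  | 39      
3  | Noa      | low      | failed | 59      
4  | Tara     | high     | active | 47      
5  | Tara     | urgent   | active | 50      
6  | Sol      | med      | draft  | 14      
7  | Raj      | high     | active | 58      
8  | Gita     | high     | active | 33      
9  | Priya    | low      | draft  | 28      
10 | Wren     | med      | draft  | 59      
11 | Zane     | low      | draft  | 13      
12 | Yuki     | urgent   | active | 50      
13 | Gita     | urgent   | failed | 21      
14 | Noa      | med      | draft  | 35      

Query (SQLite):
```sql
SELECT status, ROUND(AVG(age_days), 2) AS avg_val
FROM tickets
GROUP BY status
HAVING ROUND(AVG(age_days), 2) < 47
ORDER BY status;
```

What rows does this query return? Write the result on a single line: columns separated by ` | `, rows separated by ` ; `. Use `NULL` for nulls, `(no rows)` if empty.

Partition tickets by status; compute ROUND(AVG(age_days), 2) within each group.
HAVING: keep groups where ROUND(AVG(age_days), 2) < 47.
  active: ids {1, 4, 5, 7, 8, 12} → ROUND(AVG(age_days), 2)=48.17
  draft: ids {2, 6, 9, 10, 11, 14} → ROUND(AVG(age_days), 2)=31.33
  failed: ids {3, 13} → ROUND(AVG(age_days), 2)=40

draft | 31.33 ; failed | 40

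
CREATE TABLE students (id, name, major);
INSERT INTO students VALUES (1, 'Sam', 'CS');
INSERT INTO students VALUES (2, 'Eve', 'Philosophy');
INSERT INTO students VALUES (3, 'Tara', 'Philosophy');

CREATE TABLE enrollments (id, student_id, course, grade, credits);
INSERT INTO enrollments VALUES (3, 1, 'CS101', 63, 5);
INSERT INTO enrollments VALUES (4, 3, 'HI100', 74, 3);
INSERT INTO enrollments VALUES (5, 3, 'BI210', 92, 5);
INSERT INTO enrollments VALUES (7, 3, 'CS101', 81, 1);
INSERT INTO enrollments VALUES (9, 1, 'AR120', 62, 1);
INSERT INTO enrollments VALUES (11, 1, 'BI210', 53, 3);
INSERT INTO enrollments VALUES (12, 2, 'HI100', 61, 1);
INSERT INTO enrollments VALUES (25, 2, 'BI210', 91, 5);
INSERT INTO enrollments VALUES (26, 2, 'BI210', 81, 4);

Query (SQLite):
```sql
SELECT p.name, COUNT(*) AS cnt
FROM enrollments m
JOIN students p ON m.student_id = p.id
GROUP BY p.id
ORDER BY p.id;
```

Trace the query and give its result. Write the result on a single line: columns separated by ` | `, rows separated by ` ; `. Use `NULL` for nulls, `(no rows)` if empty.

Join each enrollments row to its students via student_id.
Group joined rows by students.id; compute COUNT(*) per group.
  1: ids {3, 9, 11} → COUNT(*)=3
  2: ids {12, 25, 26} → COUNT(*)=3
  3: ids {4, 5, 7} → COUNT(*)=3

Sam | 3 ; Eve | 3 ; Tara | 3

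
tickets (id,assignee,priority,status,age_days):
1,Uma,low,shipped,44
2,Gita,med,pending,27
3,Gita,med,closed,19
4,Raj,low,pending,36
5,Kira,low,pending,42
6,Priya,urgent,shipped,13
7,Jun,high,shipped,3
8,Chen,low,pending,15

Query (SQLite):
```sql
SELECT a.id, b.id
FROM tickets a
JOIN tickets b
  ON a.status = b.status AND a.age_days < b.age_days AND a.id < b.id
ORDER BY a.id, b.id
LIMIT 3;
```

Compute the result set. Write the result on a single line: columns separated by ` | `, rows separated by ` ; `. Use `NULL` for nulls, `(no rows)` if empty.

2 | 4 ; 2 | 5 ; 4 | 5

Pairs (a,b) with same status, a.age_days < b.age_days, a.id < b.id.
status groups: closed:{3} pending:{2,4,5,8} shipped:{1,6,7}
Ordered by (a.id, b.id); first 3.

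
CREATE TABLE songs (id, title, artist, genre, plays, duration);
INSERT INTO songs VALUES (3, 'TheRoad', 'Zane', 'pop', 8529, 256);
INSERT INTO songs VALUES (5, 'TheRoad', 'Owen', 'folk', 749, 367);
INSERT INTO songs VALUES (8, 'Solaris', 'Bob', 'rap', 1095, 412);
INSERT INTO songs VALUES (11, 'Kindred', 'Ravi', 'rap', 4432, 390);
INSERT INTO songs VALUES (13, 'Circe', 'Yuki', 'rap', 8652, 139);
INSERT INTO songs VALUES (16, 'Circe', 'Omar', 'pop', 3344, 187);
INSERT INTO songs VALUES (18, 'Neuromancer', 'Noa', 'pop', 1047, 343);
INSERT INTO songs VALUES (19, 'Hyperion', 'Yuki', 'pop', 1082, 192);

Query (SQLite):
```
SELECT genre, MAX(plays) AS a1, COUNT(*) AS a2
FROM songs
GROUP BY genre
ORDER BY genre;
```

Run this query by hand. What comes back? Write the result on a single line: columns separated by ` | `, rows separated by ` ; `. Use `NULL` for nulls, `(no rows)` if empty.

Group songs by genre.
Per group compute: MAX(plays), COUNT(*).
  folk: ids {5} → MAX(plays)=749, COUNT(*)=1
  pop: ids {3, 16, 18, 19} → MAX(plays)=8529, COUNT(*)=4
  rap: ids {8, 11, 13} → MAX(plays)=8652, COUNT(*)=3

folk | 749 | 1 ; pop | 8529 | 4 ; rap | 8652 | 3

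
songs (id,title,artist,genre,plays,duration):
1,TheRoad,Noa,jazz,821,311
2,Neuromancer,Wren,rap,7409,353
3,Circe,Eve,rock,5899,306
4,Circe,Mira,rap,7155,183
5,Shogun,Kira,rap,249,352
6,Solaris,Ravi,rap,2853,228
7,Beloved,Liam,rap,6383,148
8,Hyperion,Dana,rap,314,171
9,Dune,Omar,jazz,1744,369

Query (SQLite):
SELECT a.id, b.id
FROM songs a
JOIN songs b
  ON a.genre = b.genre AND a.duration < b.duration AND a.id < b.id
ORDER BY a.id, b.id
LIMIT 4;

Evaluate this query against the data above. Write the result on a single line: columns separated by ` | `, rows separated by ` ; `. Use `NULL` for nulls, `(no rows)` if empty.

Pairs (a,b) with same genre, a.duration < b.duration, a.id < b.id.
genre groups: jazz:{1,9} rap:{2,4,5,6,7,8} rock:{3}
Ordered by (a.id, b.id); first 4.

1 | 9 ; 4 | 5 ; 4 | 6 ; 7 | 8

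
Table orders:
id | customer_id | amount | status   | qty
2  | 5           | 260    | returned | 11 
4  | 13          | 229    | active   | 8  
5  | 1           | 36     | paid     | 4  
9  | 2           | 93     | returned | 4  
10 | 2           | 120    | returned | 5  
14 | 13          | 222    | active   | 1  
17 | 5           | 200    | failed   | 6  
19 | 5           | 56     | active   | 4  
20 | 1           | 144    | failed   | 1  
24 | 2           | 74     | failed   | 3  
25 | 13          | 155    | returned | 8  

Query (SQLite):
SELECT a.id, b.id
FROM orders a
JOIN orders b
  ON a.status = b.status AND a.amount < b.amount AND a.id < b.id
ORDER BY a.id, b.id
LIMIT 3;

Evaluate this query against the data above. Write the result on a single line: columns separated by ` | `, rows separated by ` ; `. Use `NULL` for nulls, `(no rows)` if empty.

Pairs (a,b) with same status, a.amount < b.amount, a.id < b.id.
status groups: active:{4,14,19} failed:{17,20,24} paid:{5} returned:{2,9,10,25}
Ordered by (a.id, b.id); first 3.

9 | 10 ; 9 | 25 ; 10 | 25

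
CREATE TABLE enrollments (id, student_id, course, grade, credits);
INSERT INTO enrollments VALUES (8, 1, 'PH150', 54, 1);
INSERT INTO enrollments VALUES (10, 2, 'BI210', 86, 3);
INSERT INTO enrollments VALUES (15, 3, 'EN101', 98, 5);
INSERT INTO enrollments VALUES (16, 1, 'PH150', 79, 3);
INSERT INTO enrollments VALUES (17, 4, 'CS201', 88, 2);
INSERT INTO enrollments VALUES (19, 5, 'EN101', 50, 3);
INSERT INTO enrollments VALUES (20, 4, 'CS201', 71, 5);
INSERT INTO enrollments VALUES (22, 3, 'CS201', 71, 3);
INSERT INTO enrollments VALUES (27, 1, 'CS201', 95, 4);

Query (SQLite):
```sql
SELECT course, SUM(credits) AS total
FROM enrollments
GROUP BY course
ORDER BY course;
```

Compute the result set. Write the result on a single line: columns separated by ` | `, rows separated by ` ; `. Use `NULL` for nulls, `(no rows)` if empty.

Partition enrollments by course; compute SUM(credits) within each group.
  BI210: ids {10} → SUM(credits)=3
  CS201: ids {17, 20, 22, 27} → SUM(credits)=14
  EN101: ids {15, 19} → SUM(credits)=8
  PH150: ids {8, 16} → SUM(credits)=4

BI210 | 3 ; CS201 | 14 ; EN101 | 8 ; PH150 | 4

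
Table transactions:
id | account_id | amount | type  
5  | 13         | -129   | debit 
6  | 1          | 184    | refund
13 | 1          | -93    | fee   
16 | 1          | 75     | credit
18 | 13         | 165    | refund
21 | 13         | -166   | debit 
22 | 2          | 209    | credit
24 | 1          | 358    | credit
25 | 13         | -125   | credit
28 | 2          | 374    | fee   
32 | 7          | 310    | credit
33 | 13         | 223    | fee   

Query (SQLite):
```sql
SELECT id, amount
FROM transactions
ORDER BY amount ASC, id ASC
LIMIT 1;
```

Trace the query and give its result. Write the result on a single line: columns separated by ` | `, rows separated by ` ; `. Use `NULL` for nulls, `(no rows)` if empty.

Sort by amount asc, tiebreak id asc: (-166, id=21), (-129, id=5), (-125, id=25), (-93, id=13) …. Take first 1.

21 | -166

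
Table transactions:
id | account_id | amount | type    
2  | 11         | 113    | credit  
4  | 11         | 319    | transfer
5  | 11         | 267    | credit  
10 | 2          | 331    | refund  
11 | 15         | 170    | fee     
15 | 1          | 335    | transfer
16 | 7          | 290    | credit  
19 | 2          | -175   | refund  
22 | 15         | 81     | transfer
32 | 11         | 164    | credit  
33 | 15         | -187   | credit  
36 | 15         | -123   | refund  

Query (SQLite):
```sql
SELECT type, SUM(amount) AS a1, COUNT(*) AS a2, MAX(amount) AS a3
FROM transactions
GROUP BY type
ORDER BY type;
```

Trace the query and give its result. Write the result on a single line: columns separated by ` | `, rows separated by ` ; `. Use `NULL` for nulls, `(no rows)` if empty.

Group transactions by type.
Per group compute: SUM(amount), COUNT(*), MAX(amount).
  credit: ids {2, 5, 16, 32, 33} → SUM(amount)=647, COUNT(*)=5, MAX(amount)=290
  fee: ids {11} → SUM(amount)=170, COUNT(*)=1, MAX(amount)=170
  refund: ids {10, 19, 36} → SUM(amount)=33, COUNT(*)=3, MAX(amount)=331
  transfer: ids {4, 15, 22} → SUM(amount)=735, COUNT(*)=3, MAX(amount)=335

credit | 647 | 5 | 290 ; fee | 170 | 1 | 170 ; refund | 33 | 3 | 331 ; transfer | 735 | 3 | 335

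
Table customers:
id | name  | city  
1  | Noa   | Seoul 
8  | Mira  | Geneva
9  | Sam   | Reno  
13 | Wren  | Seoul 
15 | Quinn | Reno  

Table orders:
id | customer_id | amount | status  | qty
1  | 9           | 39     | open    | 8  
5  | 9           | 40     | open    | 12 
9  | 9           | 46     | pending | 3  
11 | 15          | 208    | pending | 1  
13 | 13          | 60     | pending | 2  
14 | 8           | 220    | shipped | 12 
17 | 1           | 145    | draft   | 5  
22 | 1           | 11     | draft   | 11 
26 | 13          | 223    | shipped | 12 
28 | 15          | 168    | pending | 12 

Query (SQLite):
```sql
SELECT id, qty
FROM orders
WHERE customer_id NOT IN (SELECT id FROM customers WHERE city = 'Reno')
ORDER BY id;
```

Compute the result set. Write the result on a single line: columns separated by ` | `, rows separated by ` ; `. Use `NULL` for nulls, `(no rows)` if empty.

13 | 2 ; 14 | 12 ; 17 | 5 ; 22 | 11 ; 26 | 12

Inner query: customers.id where city = 'Reno'.
Outer: keep orders rows whose customer_id is not in that set.
Inner query → {9, 15}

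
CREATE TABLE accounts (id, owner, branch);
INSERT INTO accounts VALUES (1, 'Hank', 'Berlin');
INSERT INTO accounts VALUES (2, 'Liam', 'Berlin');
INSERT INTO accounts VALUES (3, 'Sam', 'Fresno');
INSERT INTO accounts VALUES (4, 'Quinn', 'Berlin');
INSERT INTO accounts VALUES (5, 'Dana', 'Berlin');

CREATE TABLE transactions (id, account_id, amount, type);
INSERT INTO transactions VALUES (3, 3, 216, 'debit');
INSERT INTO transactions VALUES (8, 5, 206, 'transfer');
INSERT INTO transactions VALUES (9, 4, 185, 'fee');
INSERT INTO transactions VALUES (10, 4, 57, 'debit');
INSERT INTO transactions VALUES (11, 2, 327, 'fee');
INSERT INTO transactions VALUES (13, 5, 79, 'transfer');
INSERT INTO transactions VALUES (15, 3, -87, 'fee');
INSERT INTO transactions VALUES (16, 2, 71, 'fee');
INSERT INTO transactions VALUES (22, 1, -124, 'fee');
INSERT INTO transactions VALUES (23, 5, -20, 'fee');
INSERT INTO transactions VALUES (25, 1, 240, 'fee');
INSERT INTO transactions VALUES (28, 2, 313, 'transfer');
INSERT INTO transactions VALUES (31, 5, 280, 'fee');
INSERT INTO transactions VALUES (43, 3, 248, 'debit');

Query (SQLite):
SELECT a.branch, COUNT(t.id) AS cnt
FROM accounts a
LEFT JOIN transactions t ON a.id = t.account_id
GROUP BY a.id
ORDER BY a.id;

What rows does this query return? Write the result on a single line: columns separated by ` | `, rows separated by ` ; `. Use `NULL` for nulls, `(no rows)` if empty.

LEFT JOIN keeps every accounts row; unmatched ones get NULL for transactions columns.
Group by accounts.id and compute COUNT(t.id). COUNT(col) of an all-NULL group is 0.
  1: ids {22, 25} → COUNT(t.id)=2
  2: ids {11, 16, 28} → COUNT(t.id)=3
  3: ids {3, 15, 43} → COUNT(t.id)=3
  4: ids {9, 10} → COUNT(t.id)=2
  5: ids {8, 13, 23, 31} → COUNT(t.id)=4

Berlin | 2 ; Berlin | 3 ; Fresno | 3 ; Berlin | 2 ; Berlin | 4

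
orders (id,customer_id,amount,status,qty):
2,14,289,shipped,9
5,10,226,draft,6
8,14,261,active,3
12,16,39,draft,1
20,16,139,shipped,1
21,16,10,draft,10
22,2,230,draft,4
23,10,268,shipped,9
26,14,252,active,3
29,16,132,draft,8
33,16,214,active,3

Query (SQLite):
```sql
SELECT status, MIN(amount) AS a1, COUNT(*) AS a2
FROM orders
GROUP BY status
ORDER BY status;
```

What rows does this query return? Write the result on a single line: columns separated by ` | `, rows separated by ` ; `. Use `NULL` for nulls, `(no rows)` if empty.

Group orders by status.
Per group compute: MIN(amount), COUNT(*).
  active: ids {8, 26, 33} → MIN(amount)=214, COUNT(*)=3
  draft: ids {5, 12, 21, 22, 29} → MIN(amount)=10, COUNT(*)=5
  shipped: ids {2, 20, 23} → MIN(amount)=139, COUNT(*)=3

active | 214 | 3 ; draft | 10 | 5 ; shipped | 139 | 3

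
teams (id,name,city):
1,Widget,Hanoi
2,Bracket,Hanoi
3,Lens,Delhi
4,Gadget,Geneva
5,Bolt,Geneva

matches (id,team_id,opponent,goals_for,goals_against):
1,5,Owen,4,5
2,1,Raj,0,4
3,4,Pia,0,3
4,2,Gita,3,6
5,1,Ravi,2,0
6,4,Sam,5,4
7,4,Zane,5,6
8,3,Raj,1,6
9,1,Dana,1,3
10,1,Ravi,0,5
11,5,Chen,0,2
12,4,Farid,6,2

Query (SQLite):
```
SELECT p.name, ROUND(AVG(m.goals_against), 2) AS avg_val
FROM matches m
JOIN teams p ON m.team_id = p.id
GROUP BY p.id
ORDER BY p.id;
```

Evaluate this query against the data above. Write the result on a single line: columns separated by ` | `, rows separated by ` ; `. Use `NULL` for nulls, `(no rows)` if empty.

Widget | 3 ; Bracket | 6 ; Lens | 6 ; Gadget | 3.75 ; Bolt | 3.5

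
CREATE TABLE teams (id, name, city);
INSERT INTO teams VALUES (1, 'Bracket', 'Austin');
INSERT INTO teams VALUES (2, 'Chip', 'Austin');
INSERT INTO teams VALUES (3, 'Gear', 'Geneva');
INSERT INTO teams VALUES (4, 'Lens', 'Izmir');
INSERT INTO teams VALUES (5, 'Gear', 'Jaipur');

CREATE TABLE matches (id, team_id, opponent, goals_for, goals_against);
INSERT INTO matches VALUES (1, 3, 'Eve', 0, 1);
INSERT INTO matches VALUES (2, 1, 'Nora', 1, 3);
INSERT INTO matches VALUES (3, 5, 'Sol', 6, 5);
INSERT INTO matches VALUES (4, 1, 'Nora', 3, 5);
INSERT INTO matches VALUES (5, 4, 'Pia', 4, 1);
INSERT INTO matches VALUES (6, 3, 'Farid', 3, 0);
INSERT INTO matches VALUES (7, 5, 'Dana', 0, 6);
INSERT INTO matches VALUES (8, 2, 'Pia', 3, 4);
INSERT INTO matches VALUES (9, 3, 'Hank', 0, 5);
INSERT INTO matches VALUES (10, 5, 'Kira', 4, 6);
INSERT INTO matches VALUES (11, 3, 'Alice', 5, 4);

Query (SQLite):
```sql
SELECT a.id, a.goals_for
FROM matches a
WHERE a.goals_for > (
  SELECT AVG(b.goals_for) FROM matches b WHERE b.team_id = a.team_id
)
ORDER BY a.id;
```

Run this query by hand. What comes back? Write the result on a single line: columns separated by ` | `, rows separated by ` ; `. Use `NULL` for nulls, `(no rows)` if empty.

For each matches row a, compute AVG(goals_for) over rows sharing a.team_id.
Keep row a if a.goals_for > that per-group AVG.
  team_id=1: AVG(goals_for) = 2.0
  team_id=2: AVG(goals_for) = 3.0
  team_id=3: AVG(goals_for) = 2.0
  team_id=4: AVG(goals_for) = 4.0
  team_id=5: AVG(goals_for) = 3.333333

3 | 6 ; 4 | 3 ; 6 | 3 ; 10 | 4 ; 11 | 5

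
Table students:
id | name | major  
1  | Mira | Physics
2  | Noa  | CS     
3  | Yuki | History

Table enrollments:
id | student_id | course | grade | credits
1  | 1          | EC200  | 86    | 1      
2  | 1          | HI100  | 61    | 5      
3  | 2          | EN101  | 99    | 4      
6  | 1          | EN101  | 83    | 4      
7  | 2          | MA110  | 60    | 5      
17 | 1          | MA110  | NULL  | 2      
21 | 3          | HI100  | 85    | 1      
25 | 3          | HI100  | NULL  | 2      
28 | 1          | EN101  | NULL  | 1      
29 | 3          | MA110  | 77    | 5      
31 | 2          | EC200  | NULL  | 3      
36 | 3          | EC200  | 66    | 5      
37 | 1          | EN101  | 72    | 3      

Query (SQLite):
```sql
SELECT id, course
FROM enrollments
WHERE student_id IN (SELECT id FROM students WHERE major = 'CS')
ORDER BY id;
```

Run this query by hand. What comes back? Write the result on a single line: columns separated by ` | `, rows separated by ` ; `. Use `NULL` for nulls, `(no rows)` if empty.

3 | EN101 ; 7 | MA110 ; 31 | EC200

Inner query: students.id where major = 'CS'.
Outer: keep enrollments rows whose student_id is in that set.
Inner query → {2}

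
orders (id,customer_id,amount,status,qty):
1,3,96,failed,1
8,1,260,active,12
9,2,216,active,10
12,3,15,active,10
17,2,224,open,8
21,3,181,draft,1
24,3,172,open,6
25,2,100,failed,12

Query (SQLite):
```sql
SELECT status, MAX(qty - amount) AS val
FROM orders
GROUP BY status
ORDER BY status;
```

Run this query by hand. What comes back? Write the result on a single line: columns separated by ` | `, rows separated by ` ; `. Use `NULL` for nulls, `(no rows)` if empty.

active | -5 ; draft | -180 ; failed | -88 ; open | -166

For each row compute qty - amount.
Group by status; take MAX of the expression per group.
  active: ids {8, 9, 12} → MAX(qty - amount)=-5
  draft: ids {21} → MAX(qty - amount)=-180
  failed: ids {1, 25} → MAX(qty - amount)=-88
  open: ids {17, 24} → MAX(qty - amount)=-166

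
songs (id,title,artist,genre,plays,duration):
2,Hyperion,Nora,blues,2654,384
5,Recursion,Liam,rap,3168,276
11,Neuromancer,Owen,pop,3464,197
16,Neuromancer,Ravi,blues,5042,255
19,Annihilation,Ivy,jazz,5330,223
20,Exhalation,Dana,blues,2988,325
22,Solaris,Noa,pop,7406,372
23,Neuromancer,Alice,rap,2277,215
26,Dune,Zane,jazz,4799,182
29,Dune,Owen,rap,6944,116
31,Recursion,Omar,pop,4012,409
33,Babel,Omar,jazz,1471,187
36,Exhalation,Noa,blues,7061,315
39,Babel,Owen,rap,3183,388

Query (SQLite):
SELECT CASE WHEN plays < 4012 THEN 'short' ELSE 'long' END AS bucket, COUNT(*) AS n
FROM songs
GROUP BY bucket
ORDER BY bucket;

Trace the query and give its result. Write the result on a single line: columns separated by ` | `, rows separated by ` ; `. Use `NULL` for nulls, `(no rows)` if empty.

long | 7 ; short | 7

Bucket rows by plays < 4012 → 'short' else 'long'; count each bucket.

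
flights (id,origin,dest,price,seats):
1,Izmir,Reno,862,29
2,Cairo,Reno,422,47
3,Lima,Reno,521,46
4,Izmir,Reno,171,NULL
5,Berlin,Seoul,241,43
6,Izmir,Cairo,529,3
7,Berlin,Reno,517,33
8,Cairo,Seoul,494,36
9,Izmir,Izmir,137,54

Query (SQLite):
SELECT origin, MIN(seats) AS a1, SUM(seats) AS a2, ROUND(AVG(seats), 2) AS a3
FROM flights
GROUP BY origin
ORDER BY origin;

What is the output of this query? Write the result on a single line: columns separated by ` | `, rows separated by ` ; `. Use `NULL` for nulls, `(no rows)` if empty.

Berlin | 33 | 76 | 38 ; Cairo | 36 | 83 | 41.5 ; Izmir | 3 | 86 | 28.67 ; Lima | 46 | 46 | 46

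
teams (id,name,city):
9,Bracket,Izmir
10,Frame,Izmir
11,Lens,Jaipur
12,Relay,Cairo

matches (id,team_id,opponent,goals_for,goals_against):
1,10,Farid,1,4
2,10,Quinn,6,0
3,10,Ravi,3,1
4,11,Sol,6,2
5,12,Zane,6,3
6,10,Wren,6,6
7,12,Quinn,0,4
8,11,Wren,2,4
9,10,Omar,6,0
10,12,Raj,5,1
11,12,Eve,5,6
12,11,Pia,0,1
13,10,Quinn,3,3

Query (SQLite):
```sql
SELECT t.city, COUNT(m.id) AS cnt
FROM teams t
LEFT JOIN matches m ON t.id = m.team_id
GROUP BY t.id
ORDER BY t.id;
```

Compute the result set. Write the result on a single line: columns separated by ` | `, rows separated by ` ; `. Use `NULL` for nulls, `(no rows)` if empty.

Izmir | 0 ; Izmir | 6 ; Jaipur | 3 ; Cairo | 4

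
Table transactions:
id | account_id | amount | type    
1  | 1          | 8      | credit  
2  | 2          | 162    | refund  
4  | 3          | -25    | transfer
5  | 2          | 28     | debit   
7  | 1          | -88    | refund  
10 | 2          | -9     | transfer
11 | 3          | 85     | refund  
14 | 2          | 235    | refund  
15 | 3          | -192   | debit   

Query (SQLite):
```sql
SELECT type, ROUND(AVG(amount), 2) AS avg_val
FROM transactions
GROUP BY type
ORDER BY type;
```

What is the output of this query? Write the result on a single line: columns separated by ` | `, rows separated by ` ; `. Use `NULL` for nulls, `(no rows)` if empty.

credit | 8 ; debit | -82 ; refund | 98.5 ; transfer | -17

Partition transactions by type; compute ROUND(AVG(amount), 2) within each group.
  credit: ids {1} → ROUND(AVG(amount), 2)=8
  debit: ids {5, 15} → ROUND(AVG(amount), 2)=-82
  refund: ids {2, 7, 11, 14} → ROUND(AVG(amount), 2)=98.5
  transfer: ids {4, 10} → ROUND(AVG(amount), 2)=-17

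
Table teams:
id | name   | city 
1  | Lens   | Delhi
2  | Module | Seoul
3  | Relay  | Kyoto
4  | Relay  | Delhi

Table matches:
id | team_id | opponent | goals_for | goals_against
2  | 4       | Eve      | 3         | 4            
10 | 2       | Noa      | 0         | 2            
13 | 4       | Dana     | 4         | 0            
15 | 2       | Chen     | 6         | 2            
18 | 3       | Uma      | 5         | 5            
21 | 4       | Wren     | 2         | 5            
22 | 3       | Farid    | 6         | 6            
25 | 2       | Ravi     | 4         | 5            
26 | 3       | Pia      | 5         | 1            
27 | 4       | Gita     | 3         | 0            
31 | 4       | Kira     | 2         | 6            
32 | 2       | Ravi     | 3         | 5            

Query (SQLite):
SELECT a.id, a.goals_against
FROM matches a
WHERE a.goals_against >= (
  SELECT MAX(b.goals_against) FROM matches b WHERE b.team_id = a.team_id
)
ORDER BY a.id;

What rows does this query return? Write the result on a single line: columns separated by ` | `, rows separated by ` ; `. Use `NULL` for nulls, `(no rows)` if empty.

For each matches row a, compute MAX(goals_against) over rows sharing a.team_id.
Keep row a if a.goals_against >= that per-group MAX.
  team_id=2: MAX(goals_against) = 5
  team_id=3: MAX(goals_against) = 6
  team_id=4: MAX(goals_against) = 6

22 | 6 ; 25 | 5 ; 31 | 6 ; 32 | 5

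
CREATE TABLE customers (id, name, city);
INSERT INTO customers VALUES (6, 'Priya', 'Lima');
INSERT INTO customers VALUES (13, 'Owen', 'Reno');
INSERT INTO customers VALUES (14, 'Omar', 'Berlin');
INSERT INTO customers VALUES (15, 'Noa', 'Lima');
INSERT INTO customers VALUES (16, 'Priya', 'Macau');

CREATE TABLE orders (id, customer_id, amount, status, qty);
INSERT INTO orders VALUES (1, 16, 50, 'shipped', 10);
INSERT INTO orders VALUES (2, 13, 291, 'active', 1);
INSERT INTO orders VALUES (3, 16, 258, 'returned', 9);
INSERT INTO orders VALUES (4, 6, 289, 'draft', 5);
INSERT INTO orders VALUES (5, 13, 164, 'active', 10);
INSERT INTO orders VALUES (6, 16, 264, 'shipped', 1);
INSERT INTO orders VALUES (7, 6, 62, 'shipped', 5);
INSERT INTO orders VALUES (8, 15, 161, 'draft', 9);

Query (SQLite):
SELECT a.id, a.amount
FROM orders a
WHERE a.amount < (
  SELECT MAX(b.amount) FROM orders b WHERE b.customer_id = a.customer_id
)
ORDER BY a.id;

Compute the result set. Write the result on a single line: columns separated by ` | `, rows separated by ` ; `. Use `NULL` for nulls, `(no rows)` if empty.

For each orders row a, compute MAX(amount) over rows sharing a.customer_id.
Keep row a if a.amount < that per-group MAX.
  customer_id=6: MAX(amount) = 289
  customer_id=13: MAX(amount) = 291
  customer_id=15: MAX(amount) = 161
  customer_id=16: MAX(amount) = 264

1 | 50 ; 3 | 258 ; 5 | 164 ; 7 | 62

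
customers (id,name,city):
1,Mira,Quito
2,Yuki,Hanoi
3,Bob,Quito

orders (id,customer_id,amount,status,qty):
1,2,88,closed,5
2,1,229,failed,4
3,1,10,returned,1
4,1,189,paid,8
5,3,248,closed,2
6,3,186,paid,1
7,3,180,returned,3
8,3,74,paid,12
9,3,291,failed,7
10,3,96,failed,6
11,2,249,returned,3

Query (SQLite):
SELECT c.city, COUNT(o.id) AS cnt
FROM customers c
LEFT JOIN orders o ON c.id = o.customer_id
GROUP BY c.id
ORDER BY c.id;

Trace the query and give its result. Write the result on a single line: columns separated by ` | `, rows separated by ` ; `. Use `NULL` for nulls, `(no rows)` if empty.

Quito | 3 ; Hanoi | 2 ; Quito | 6

LEFT JOIN keeps every customers row; unmatched ones get NULL for orders columns.
Group by customers.id and compute COUNT(o.id). COUNT(col) of an all-NULL group is 0.
  1: ids {2, 3, 4} → COUNT(o.id)=3
  2: ids {1, 11} → COUNT(o.id)=2
  3: ids {5, 6, 7, 8, 9, 10} → COUNT(o.id)=6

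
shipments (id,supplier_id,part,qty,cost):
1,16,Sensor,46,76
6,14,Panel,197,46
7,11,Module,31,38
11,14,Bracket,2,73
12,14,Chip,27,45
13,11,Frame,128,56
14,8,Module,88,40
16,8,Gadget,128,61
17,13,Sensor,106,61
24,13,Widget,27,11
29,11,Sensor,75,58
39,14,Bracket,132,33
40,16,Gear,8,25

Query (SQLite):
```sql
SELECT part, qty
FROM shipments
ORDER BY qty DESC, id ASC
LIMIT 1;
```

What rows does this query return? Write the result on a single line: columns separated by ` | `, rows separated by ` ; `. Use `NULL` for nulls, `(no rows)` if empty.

Panel | 197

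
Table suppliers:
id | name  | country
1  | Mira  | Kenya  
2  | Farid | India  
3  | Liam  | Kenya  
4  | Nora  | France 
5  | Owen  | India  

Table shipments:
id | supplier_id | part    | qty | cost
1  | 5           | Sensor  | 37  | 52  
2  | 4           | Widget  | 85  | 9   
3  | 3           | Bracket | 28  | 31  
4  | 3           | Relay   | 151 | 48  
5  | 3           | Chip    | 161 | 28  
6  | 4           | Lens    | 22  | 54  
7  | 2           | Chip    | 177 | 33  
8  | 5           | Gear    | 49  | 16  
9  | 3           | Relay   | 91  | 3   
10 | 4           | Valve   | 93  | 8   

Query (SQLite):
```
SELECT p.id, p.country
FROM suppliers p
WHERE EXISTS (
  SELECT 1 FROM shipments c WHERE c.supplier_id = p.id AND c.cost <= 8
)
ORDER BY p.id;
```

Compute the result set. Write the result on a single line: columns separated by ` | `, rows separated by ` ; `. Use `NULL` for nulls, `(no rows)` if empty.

For each suppliers row, check whether any shipments with matching supplier_id has cost <= 8.
Keep rows where that is true.

3 | Kenya ; 4 | France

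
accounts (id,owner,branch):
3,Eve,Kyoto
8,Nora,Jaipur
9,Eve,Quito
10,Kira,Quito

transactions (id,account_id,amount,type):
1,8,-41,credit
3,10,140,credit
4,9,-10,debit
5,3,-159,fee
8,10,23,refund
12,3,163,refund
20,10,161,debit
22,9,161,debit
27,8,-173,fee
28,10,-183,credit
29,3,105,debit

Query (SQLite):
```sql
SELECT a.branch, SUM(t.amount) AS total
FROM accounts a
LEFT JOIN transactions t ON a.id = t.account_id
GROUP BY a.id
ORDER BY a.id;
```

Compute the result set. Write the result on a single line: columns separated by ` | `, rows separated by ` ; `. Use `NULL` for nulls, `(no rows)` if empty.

Kyoto | 109 ; Jaipur | -214 ; Quito | 151 ; Quito | 141

LEFT JOIN keeps every accounts row; unmatched ones get NULL for transactions columns.
Group by accounts.id and compute SUM(t.amount). SUM over an all-NULL group is NULL.
  3: ids {5, 12, 29} → SUM(t.amount)=109
  8: ids {1, 27} → SUM(t.amount)=-214
  9: ids {4, 22} → SUM(t.amount)=151
  10: ids {3, 8, 20, 28} → SUM(t.amount)=141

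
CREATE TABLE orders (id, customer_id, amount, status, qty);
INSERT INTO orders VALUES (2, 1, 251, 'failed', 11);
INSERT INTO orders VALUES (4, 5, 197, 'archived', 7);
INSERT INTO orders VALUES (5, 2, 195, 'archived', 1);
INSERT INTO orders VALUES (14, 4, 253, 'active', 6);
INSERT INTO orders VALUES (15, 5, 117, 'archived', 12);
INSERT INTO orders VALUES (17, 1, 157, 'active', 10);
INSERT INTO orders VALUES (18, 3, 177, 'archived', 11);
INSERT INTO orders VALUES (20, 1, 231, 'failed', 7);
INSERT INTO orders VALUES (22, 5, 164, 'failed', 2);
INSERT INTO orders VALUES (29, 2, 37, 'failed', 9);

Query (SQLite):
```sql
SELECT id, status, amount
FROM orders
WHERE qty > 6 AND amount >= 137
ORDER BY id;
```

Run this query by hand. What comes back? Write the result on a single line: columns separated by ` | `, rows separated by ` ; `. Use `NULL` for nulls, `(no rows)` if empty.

2 | failed | 251 ; 4 | archived | 197 ; 17 | active | 157 ; 18 | archived | 177 ; 20 | failed | 231

qty > 6: ids {2, 4, 15, 17, 18, 20, 29}
amount >= 137: ids {2, 4, 5, 14, 17, 18, 20, 22}
Combine with AND.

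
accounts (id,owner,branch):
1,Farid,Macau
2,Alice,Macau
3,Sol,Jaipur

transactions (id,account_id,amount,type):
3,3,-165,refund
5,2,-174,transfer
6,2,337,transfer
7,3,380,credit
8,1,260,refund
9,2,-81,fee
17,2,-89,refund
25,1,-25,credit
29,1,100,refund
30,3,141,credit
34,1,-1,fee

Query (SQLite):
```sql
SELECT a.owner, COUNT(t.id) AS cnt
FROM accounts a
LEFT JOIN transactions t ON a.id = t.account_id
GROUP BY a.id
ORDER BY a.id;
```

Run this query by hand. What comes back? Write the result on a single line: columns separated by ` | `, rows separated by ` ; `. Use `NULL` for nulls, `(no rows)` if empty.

Farid | 4 ; Alice | 4 ; Sol | 3

LEFT JOIN keeps every accounts row; unmatched ones get NULL for transactions columns.
Group by accounts.id and compute COUNT(t.id). COUNT(col) of an all-NULL group is 0.
  1: ids {8, 25, 29, 34} → COUNT(t.id)=4
  2: ids {5, 6, 9, 17} → COUNT(t.id)=4
  3: ids {3, 7, 30} → COUNT(t.id)=3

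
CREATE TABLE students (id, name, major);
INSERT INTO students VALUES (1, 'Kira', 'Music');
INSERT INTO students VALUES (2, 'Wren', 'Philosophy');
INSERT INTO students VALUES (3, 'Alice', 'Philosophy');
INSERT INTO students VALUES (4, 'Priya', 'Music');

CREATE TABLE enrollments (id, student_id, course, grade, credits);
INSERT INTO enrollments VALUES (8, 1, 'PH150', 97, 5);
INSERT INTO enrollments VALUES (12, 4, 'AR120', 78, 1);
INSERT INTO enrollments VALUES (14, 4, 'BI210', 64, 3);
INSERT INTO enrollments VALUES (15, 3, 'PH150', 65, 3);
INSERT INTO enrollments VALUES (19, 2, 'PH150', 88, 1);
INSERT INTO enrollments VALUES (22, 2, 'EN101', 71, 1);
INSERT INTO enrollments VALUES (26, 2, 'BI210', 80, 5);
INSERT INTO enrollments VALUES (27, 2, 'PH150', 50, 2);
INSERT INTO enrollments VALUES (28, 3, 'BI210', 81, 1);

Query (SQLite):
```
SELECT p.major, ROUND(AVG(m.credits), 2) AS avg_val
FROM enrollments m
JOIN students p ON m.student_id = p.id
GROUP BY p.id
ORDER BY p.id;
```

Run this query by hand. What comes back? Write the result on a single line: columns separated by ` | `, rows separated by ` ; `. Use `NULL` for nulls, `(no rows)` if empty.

Music | 5 ; Philosophy | 2.25 ; Philosophy | 2 ; Music | 2

Join each enrollments row to its students via student_id.
Group joined rows by students.id; compute ROUND(AVG(m.credits), 2) per group.
  1: ids {8} → ROUND(AVG(m.credits), 2)=5
  2: ids {19, 22, 26, 27} → ROUND(AVG(m.credits), 2)=2.25
  3: ids {15, 28} → ROUND(AVG(m.credits), 2)=2
  4: ids {12, 14} → ROUND(AVG(m.credits), 2)=2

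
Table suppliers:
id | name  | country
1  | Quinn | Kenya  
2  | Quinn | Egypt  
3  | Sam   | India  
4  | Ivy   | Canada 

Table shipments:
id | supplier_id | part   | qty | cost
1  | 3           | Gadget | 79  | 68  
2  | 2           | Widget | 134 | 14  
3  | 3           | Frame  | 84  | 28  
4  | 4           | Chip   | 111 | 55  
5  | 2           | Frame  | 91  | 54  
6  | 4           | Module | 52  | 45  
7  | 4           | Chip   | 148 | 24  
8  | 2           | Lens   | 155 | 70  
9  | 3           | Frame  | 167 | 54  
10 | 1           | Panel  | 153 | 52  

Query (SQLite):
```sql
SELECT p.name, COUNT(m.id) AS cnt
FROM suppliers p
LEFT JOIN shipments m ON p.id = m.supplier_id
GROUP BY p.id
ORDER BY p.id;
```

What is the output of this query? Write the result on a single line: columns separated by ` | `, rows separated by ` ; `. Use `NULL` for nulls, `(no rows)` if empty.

LEFT JOIN keeps every suppliers row; unmatched ones get NULL for shipments columns.
Group by suppliers.id and compute COUNT(m.id). COUNT(col) of an all-NULL group is 0.
  1: ids {10} → COUNT(m.id)=1
  2: ids {2, 5, 8} → COUNT(m.id)=3
  3: ids {1, 3, 9} → COUNT(m.id)=3
  4: ids {4, 6, 7} → COUNT(m.id)=3

Quinn | 1 ; Quinn | 3 ; Sam | 3 ; Ivy | 3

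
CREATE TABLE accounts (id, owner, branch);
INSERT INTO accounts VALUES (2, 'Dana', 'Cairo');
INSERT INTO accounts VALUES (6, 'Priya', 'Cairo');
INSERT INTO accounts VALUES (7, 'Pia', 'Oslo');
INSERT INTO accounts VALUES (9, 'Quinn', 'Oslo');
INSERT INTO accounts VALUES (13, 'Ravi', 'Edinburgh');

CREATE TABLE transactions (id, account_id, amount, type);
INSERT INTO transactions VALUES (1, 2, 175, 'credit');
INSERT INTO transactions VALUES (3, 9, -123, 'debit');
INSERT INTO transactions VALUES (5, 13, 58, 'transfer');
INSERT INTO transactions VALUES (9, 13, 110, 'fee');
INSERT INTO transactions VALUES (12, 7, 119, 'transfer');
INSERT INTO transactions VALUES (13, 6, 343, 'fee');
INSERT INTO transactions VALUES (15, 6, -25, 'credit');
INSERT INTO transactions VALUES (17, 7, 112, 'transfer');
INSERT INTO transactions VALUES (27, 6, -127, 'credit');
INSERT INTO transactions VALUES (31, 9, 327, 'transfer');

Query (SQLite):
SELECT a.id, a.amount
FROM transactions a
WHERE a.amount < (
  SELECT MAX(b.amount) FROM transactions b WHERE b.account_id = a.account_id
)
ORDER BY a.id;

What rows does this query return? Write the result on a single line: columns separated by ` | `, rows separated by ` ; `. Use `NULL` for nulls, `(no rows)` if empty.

3 | -123 ; 5 | 58 ; 15 | -25 ; 17 | 112 ; 27 | -127

For each transactions row a, compute MAX(amount) over rows sharing a.account_id.
Keep row a if a.amount < that per-group MAX.
  account_id=2: MAX(amount) = 175
  account_id=6: MAX(amount) = 343
  account_id=7: MAX(amount) = 119
  account_id=9: MAX(amount) = 327
  account_id=13: MAX(amount) = 110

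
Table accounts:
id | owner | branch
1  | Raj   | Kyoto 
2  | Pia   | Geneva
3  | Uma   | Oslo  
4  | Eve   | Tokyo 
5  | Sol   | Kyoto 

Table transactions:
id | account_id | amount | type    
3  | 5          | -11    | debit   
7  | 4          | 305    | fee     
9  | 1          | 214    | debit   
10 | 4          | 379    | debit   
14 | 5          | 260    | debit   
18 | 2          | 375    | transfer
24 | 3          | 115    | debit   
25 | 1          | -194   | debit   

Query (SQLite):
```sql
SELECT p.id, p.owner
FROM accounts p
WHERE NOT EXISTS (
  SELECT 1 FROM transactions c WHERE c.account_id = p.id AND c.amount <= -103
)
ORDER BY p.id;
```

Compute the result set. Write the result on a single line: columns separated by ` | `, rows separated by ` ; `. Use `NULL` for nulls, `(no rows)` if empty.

2 | Pia ; 3 | Uma ; 4 | Eve ; 5 | Sol

For each accounts row, check whether any transactions with matching account_id has amount <= -103.
Keep rows where that is false.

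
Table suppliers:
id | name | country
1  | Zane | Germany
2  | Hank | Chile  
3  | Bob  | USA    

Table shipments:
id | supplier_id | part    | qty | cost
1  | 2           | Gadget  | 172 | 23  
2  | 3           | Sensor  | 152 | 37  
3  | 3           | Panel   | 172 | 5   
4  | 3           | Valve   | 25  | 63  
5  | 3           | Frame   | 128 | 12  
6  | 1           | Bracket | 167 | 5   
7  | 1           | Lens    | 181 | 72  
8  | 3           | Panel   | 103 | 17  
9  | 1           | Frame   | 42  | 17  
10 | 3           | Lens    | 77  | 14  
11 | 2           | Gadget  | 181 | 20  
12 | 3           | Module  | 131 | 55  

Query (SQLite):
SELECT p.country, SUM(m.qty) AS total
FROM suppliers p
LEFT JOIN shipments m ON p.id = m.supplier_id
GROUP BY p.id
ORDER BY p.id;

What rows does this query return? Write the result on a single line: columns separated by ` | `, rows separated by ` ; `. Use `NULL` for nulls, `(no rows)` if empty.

LEFT JOIN keeps every suppliers row; unmatched ones get NULL for shipments columns.
Group by suppliers.id and compute SUM(m.qty). SUM over an all-NULL group is NULL.
  1: ids {6, 7, 9} → SUM(m.qty)=390
  2: ids {1, 11} → SUM(m.qty)=353
  3: ids {2, 3, 4, 5, 8, 10, 12} → SUM(m.qty)=788

Germany | 390 ; Chile | 353 ; USA | 788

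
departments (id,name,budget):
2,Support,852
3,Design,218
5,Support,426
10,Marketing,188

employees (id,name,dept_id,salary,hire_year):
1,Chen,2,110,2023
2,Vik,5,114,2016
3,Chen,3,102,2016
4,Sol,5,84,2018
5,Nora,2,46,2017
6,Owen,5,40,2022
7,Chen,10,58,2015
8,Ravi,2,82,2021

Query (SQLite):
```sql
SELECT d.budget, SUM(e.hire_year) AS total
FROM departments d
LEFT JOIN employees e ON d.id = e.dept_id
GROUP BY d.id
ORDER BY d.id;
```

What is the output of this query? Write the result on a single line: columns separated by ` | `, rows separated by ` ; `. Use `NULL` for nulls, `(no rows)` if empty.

852 | 6061 ; 218 | 2016 ; 426 | 6056 ; 188 | 2015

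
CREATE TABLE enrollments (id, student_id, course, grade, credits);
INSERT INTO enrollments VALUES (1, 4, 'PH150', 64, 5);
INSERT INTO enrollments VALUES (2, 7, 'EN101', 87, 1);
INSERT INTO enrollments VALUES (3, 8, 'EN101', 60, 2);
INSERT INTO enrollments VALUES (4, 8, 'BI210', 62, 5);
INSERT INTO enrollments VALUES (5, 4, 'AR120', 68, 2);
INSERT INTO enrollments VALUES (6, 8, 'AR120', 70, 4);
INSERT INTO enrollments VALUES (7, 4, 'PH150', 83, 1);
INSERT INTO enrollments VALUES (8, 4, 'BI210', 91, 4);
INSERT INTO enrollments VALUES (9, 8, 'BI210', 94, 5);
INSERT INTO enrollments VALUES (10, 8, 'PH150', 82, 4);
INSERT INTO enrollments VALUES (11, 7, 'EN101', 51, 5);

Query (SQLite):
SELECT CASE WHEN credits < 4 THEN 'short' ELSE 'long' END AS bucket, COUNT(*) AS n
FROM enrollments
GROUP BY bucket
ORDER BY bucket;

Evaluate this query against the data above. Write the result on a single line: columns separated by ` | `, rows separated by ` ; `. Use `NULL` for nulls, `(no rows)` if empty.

Bucket rows by credits < 4 → 'short' else 'long'; count each bucket.

long | 7 ; short | 4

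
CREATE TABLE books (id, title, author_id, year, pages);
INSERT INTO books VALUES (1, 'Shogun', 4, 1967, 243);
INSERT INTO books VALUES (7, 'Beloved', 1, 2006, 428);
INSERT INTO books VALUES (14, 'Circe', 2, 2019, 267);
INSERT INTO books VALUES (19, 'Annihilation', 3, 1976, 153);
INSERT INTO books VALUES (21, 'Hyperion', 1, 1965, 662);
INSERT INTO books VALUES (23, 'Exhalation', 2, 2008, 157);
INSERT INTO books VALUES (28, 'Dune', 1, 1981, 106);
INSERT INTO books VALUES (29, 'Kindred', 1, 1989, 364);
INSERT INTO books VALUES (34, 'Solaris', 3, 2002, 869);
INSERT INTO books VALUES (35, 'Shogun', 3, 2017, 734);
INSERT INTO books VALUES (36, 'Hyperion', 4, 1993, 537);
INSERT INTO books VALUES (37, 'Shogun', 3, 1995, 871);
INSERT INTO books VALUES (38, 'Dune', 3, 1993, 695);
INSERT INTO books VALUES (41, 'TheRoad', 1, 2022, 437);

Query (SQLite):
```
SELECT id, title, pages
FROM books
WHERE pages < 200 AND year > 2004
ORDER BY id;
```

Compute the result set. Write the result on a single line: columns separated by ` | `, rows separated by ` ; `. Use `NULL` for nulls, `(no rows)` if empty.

23 | Exhalation | 157

pages < 200: ids {19, 23, 28}
year > 2004: ids {7, 14, 23, 35, 41}
Combine with AND.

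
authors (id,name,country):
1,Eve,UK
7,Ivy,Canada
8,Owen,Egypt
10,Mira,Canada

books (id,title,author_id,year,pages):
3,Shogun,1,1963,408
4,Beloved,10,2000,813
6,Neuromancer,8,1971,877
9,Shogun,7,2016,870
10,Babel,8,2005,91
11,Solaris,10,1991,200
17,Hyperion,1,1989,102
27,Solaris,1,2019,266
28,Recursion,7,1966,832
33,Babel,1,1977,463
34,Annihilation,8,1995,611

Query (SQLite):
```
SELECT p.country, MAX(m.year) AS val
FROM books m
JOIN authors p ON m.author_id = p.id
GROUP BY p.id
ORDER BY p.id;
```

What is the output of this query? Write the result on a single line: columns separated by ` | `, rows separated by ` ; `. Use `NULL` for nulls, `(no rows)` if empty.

Join each books row to its authors via author_id.
Group joined rows by authors.id; compute MAX(m.year) per group.
  1: ids {3, 17, 27, 33} → MAX(m.year)=2019
  7: ids {9, 28} → MAX(m.year)=2016
  8: ids {6, 10, 34} → MAX(m.year)=2005
  10: ids {4, 11} → MAX(m.year)=2000

UK | 2019 ; Canada | 2016 ; Egypt | 2005 ; Canada | 2000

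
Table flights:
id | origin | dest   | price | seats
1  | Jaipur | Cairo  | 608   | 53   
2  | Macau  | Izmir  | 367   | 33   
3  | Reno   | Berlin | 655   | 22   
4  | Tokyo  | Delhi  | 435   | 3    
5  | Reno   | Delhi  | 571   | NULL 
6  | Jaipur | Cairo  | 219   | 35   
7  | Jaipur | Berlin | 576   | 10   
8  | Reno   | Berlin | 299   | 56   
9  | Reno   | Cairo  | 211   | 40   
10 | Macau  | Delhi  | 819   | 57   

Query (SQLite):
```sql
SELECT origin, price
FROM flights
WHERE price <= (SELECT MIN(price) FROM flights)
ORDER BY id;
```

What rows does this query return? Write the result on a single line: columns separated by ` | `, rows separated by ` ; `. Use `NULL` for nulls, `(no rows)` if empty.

Scalar subquery: MIN(price) over all flights rows = 211.
Keep rows where price <= that value.

Reno | 211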